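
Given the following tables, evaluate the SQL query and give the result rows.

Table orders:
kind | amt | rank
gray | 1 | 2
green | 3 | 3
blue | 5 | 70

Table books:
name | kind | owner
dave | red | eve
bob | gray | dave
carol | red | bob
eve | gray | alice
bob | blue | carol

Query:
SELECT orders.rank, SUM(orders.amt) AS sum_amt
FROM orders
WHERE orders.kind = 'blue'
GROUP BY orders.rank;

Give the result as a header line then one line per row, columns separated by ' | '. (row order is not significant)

After WHERE (1 rows):
orders.kind | orders.amt | orders.rank
blue | 5 | 70
After GROUP BY (1 rows):
orders.rank | sum_amt
70 | 5

== RESULT ==
orders.rank | sum_amt
70 | 5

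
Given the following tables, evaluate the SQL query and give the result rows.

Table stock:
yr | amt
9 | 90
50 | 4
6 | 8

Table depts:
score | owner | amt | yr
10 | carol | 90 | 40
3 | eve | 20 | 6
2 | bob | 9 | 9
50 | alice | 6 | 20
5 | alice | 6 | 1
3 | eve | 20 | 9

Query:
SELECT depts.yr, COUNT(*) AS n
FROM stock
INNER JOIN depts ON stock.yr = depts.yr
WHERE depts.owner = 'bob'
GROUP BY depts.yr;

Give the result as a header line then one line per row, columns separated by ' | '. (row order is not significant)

== RESULT ==
depts.yr | n
9 | 1

Derivation:
After JOIN depts (3 rows):
stock.yr | stock.amt | depts.score | depts.owner | depts.amt | depts.yr
9 | 90 | 2 | bob | 9 | 9
9 | 90 | 3 | eve | 20 | 9
6 | 8 | 3 | eve | 20 | 6
After WHERE (1 rows):
stock.yr | stock.amt | depts.score | depts.owner | depts.amt | depts.yr
9 | 90 | 2 | bob | 9 | 9
After GROUP BY (1 rows):
depts.yr | n
9 | 1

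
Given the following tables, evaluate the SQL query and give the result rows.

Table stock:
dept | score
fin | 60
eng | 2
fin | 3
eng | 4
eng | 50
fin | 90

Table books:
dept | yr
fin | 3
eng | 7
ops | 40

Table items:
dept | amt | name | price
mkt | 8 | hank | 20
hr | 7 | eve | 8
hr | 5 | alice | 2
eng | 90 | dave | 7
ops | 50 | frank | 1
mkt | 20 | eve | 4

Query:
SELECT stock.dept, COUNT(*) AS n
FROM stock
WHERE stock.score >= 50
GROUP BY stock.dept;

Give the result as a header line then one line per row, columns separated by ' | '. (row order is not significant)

== RESULT ==
stock.dept | n
fin | 2
eng | 1

Derivation:
After WHERE (3 rows):
stock.dept | stock.score
fin | 60
eng | 50
fin | 90
After GROUP BY (2 rows):
stock.dept | n
fin | 2
eng | 1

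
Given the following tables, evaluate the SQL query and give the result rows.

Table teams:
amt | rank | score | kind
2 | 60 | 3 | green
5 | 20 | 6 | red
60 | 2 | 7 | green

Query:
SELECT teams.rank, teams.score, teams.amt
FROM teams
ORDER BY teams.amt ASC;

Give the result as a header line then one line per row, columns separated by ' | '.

After SELECT (3 rows):
teams.rank | teams.score | teams.amt
60 | 3 | 2
20 | 6 | 5
2 | 7 | 60
After ORDER BY (3 rows):
teams.rank | teams.score | teams.amt
60 | 3 | 2
20 | 6 | 5
2 | 7 | 60

== RESULT ==
teams.rank | teams.score | teams.amt
60 | 3 | 2
20 | 6 | 5
2 | 7 | 60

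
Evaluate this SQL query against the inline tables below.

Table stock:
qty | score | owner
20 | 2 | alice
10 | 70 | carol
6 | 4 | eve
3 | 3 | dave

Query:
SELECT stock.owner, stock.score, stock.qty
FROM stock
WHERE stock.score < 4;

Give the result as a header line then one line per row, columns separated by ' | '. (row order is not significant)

After WHERE (2 rows):
stock.qty | stock.score | stock.owner
20 | 2 | alice
3 | 3 | dave
After SELECT (2 rows):
stock.owner | stock.score | stock.qty
alice | 2 | 20
dave | 3 | 3

== RESULT ==
stock.owner | stock.score | stock.qty
alice | 2 | 20
dave | 3 | 3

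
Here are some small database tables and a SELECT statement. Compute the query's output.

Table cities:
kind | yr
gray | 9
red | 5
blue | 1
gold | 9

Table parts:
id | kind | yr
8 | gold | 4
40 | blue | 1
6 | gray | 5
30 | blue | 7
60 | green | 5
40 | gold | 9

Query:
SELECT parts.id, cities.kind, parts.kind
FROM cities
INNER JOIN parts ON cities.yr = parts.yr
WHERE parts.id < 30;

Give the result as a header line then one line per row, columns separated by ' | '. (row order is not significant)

After JOIN parts (5 rows):
cities.kind | cities.yr | parts.id | parts.kind | parts.yr
gray | 9 | 40 | gold | 9
red | 5 | 6 | gray | 5
red | 5 | 60 | green | 5
blue | 1 | 40 | blue | 1
gold | 9 | 40 | gold | 9
After WHERE (1 rows):
cities.kind | cities.yr | parts.id | parts.kind | parts.yr
red | 5 | 6 | gray | 5
After SELECT (1 rows):
parts.id | cities.kind | parts.kind
6 | red | gray

== RESULT ==
parts.id | cities.kind | parts.kind
6 | red | gray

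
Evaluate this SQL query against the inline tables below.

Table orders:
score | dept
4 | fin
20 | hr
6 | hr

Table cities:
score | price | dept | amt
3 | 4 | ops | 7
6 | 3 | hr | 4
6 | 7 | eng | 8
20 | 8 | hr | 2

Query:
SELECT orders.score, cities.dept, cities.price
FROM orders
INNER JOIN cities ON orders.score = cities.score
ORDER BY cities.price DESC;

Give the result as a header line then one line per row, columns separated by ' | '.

== RESULT ==
orders.score | cities.dept | cities.price
20 | hr | 8
6 | eng | 7
6 | hr | 3

Derivation:
After JOIN cities (3 rows):
orders.score | orders.dept | cities.score | cities.price | cities.dept | cities.amt
20 | hr | 20 | 8 | hr | 2
6 | hr | 6 | 3 | hr | 4
6 | hr | 6 | 7 | eng | 8
After SELECT (3 rows):
orders.score | cities.dept | cities.price
20 | hr | 8
6 | hr | 3
6 | eng | 7
After ORDER BY (3 rows):
orders.score | cities.dept | cities.price
20 | hr | 8
6 | eng | 7
6 | hr | 3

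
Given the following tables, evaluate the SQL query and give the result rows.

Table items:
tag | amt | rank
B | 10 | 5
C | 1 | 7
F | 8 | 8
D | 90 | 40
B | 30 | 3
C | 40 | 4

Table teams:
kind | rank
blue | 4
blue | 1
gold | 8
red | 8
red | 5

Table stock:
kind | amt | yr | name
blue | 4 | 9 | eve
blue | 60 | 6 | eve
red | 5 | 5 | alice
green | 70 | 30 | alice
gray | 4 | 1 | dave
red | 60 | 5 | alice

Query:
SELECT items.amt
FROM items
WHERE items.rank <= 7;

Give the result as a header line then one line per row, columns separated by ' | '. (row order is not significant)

== RESULT ==
items.amt
10
1
30
40

Derivation:
After WHERE (4 rows):
items.tag | items.amt | items.rank
B | 10 | 5
C | 1 | 7
B | 30 | 3
C | 40 | 4
After SELECT (4 rows):
items.amt
10
1
30
40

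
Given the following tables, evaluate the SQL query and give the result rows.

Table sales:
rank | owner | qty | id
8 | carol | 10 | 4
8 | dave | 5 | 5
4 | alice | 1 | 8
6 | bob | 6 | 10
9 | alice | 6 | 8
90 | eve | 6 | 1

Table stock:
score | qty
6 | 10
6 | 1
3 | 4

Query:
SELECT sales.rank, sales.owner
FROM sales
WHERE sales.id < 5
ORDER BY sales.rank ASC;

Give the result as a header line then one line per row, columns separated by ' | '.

== RESULT ==
sales.rank | sales.owner
8 | carol
90 | eve

Derivation:
After WHERE (2 rows):
sales.rank | sales.owner | sales.qty | sales.id
8 | carol | 10 | 4
90 | eve | 6 | 1
After SELECT (2 rows):
sales.rank | sales.owner
8 | carol
90 | eve
After ORDER BY (2 rows):
sales.rank | sales.owner
8 | carol
90 | eve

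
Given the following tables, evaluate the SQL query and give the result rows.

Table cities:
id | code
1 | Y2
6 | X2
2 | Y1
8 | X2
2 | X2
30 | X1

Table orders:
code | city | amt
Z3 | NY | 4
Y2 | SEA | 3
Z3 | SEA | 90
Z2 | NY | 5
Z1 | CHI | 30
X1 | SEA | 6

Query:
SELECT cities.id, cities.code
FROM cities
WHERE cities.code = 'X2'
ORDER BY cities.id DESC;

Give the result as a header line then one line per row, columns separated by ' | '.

== RESULT ==
cities.id | cities.code
8 | X2
6 | X2
2 | X2

Derivation:
After WHERE (3 rows):
cities.id | cities.code
6 | X2
8 | X2
2 | X2
After SELECT (3 rows):
cities.id | cities.code
6 | X2
8 | X2
2 | X2
After ORDER BY (3 rows):
cities.id | cities.code
8 | X2
6 | X2
2 | X2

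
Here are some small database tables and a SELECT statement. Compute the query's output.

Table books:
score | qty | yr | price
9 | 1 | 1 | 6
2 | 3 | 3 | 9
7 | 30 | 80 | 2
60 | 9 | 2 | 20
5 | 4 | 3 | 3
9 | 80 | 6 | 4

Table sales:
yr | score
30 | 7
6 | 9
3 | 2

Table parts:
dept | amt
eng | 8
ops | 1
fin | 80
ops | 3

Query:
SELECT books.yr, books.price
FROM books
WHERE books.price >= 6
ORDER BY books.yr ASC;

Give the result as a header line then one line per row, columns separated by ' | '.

== RESULT ==
books.yr | books.price
1 | 6
2 | 20
3 | 9

Derivation:
After WHERE (3 rows):
books.score | books.qty | books.yr | books.price
9 | 1 | 1 | 6
2 | 3 | 3 | 9
60 | 9 | 2 | 20
After SELECT (3 rows):
books.yr | books.price
1 | 6
3 | 9
2 | 20
After ORDER BY (3 rows):
books.yr | books.price
1 | 6
2 | 20
3 | 9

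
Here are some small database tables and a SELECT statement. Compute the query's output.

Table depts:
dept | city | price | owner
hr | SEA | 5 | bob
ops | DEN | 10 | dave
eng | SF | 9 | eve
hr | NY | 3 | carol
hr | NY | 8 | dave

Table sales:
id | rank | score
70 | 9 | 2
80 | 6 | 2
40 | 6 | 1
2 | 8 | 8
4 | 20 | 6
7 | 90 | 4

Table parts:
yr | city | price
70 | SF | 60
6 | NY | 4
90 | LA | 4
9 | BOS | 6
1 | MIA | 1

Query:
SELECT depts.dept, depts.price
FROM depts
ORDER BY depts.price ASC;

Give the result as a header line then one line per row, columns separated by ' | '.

After SELECT (5 rows):
depts.dept | depts.price
hr | 5
ops | 10
eng | 9
hr | 3
hr | 8
After ORDER BY (5 rows):
depts.dept | depts.price
hr | 3
hr | 5
hr | 8
eng | 9
ops | 10

== RESULT ==
depts.dept | depts.price
hr | 3
hr | 5
hr | 8
eng | 9
ops | 10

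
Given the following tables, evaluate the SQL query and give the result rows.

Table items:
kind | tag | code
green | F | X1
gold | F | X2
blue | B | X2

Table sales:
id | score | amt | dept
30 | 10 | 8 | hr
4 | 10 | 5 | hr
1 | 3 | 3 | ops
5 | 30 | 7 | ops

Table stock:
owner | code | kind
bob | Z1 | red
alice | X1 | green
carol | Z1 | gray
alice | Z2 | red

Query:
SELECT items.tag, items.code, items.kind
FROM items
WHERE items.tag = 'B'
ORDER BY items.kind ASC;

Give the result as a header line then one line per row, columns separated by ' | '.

== RESULT ==
items.tag | items.code | items.kind
B | X2 | blue

Derivation:
After WHERE (1 rows):
items.kind | items.tag | items.code
blue | B | X2
After SELECT (1 rows):
items.tag | items.code | items.kind
B | X2 | blue
After ORDER BY (1 rows):
items.tag | items.code | items.kind
B | X2 | blue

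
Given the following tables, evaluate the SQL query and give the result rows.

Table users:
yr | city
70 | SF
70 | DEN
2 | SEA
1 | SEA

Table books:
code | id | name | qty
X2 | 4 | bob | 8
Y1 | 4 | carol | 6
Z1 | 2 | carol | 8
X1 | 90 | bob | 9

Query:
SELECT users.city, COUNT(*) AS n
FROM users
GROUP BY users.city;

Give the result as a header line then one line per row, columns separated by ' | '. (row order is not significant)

== RESULT ==
users.city | n
SF | 1
DEN | 1
SEA | 2

Derivation:
After GROUP BY (3 rows):
users.city | n
SF | 1
DEN | 1
SEA | 2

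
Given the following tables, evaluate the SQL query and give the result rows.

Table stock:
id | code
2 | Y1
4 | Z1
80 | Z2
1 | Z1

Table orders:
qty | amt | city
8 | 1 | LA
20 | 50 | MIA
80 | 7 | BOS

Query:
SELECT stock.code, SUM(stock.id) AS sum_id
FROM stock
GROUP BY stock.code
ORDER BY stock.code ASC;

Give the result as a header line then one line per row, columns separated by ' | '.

After GROUP BY (3 rows):
stock.code | sum_id
Y1 | 2
Z1 | 5
Z2 | 80
After ORDER BY (3 rows):
stock.code | sum_id
Y1 | 2
Z1 | 5
Z2 | 80

== RESULT ==
stock.code | sum_id
Y1 | 2
Z1 | 5
Z2 | 80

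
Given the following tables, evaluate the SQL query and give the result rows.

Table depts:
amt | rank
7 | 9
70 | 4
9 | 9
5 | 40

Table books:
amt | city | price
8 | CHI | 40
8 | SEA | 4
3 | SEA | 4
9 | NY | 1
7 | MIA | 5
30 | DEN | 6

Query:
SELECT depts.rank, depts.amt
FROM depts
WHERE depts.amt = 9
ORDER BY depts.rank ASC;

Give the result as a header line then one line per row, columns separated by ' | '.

== RESULT ==
depts.rank | depts.amt
9 | 9

Derivation:
After WHERE (1 rows):
depts.amt | depts.rank
9 | 9
After SELECT (1 rows):
depts.rank | depts.amt
9 | 9
After ORDER BY (1 rows):
depts.rank | depts.amt
9 | 9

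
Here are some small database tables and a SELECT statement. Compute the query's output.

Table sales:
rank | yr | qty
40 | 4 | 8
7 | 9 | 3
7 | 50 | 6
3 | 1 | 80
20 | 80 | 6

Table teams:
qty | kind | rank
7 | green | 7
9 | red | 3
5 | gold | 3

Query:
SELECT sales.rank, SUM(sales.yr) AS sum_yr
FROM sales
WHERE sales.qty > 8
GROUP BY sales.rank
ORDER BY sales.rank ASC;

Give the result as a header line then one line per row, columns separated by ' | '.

After WHERE (1 rows):
sales.rank | sales.yr | sales.qty
3 | 1 | 80
After GROUP BY (1 rows):
sales.rank | sum_yr
3 | 1
After ORDER BY (1 rows):
sales.rank | sum_yr
3 | 1

== RESULT ==
sales.rank | sum_yr
3 | 1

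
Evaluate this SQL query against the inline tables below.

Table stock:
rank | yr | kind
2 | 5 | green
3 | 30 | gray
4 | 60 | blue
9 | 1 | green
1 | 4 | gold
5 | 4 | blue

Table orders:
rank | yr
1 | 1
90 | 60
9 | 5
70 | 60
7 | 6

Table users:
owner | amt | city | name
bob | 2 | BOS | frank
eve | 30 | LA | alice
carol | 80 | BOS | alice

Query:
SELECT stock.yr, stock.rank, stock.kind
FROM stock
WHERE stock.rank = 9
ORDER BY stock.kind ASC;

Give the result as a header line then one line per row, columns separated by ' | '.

== RESULT ==
stock.yr | stock.rank | stock.kind
1 | 9 | green

Derivation:
After WHERE (1 rows):
stock.rank | stock.yr | stock.kind
9 | 1 | green
After SELECT (1 rows):
stock.yr | stock.rank | stock.kind
1 | 9 | green
After ORDER BY (1 rows):
stock.yr | stock.rank | stock.kind
1 | 9 | green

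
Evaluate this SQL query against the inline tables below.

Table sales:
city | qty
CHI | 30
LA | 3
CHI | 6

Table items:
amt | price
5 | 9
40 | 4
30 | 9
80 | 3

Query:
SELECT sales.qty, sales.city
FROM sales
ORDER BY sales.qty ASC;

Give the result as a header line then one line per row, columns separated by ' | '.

== RESULT ==
sales.qty | sales.city
3 | LA
6 | CHI
30 | CHI

Derivation:
After SELECT (3 rows):
sales.qty | sales.city
30 | CHI
3 | LA
6 | CHI
After ORDER BY (3 rows):
sales.qty | sales.city
3 | LA
6 | CHI
30 | CHI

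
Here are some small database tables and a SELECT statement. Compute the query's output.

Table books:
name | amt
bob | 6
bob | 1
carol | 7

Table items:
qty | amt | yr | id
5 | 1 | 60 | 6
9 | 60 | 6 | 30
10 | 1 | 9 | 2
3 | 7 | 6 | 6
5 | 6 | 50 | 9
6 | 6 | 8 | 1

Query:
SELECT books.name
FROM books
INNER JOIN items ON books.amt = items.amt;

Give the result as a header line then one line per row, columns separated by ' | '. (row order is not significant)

== RESULT ==
books.name
bob
bob
bob
bob
carol

Derivation:
After JOIN items (5 rows):
books.name | books.amt | items.qty | items.amt | items.yr | items.id
bob | 6 | 5 | 6 | 50 | 9
bob | 6 | 6 | 6 | 8 | 1
bob | 1 | 5 | 1 | 60 | 6
bob | 1 | 10 | 1 | 9 | 2
carol | 7 | 3 | 7 | 6 | 6
After SELECT (5 rows):
books.name
bob
bob
bob
bob
carol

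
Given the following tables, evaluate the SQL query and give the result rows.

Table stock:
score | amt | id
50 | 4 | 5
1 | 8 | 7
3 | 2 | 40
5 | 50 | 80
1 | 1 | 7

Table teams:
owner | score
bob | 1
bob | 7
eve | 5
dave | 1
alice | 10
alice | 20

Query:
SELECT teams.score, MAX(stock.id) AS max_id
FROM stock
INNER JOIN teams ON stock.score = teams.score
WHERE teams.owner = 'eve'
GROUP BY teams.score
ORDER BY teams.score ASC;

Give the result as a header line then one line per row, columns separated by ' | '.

== RESULT ==
teams.score | max_id
5 | 80

Derivation:
After JOIN teams (5 rows):
stock.score | stock.amt | stock.id | teams.owner | teams.score
1 | 8 | 7 | bob | 1
1 | 8 | 7 | dave | 1
5 | 50 | 80 | eve | 5
1 | 1 | 7 | bob | 1
1 | 1 | 7 | dave | 1
After WHERE (1 rows):
stock.score | stock.amt | stock.id | teams.owner | teams.score
5 | 50 | 80 | eve | 5
After GROUP BY (1 rows):
teams.score | max_id
5 | 80
After ORDER BY (1 rows):
teams.score | max_id
5 | 80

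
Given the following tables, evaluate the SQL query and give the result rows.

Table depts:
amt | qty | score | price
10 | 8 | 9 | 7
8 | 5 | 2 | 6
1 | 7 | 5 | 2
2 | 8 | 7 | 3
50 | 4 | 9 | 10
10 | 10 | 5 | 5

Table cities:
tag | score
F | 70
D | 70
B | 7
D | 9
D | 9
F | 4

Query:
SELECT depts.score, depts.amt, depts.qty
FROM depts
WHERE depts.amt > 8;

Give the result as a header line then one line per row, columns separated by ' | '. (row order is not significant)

After WHERE (3 rows):
depts.amt | depts.qty | depts.score | depts.price
10 | 8 | 9 | 7
50 | 4 | 9 | 10
10 | 10 | 5 | 5
After SELECT (3 rows):
depts.score | depts.amt | depts.qty
9 | 10 | 8
9 | 50 | 4
5 | 10 | 10

== RESULT ==
depts.score | depts.amt | depts.qty
9 | 10 | 8
9 | 50 | 4
5 | 10 | 10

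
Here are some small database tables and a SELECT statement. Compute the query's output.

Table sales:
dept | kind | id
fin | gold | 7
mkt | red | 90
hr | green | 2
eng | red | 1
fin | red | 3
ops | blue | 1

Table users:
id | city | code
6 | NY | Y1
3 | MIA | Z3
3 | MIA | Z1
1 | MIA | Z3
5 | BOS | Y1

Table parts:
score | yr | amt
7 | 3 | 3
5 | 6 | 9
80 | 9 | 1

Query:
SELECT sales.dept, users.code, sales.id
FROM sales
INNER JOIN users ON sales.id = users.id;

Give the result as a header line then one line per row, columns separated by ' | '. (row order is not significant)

== RESULT ==
sales.dept | users.code | sales.id
eng | Z3 | 1
fin | Z3 | 3
fin | Z1 | 3
ops | Z3 | 1

Derivation:
After JOIN users (4 rows):
sales.dept | sales.kind | sales.id | users.id | users.city | users.code
eng | red | 1 | 1 | MIA | Z3
fin | red | 3 | 3 | MIA | Z3
fin | red | 3 | 3 | MIA | Z1
ops | blue | 1 | 1 | MIA | Z3
After SELECT (4 rows):
sales.dept | users.code | sales.id
eng | Z3 | 1
fin | Z3 | 3
fin | Z1 | 3
ops | Z3 | 1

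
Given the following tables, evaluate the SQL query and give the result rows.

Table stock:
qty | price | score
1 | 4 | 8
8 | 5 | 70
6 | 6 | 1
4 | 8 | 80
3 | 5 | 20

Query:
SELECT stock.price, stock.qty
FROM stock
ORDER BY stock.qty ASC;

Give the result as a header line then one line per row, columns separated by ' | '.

== RESULT ==
stock.price | stock.qty
4 | 1
5 | 3
8 | 4
6 | 6
5 | 8

Derivation:
After SELECT (5 rows):
stock.price | stock.qty
4 | 1
5 | 8
6 | 6
8 | 4
5 | 3
After ORDER BY (5 rows):
stock.price | stock.qty
4 | 1
5 | 3
8 | 4
6 | 6
5 | 8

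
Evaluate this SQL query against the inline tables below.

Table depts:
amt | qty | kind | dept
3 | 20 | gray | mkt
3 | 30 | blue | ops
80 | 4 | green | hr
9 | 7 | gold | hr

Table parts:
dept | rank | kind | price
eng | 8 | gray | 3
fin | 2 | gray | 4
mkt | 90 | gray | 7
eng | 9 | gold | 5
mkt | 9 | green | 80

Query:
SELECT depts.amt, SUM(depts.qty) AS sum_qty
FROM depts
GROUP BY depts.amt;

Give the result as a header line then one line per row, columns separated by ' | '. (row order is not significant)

== RESULT ==
depts.amt | sum_qty
3 | 50
80 | 4
9 | 7

Derivation:
After GROUP BY (3 rows):
depts.amt | sum_qty
3 | 50
80 | 4
9 | 7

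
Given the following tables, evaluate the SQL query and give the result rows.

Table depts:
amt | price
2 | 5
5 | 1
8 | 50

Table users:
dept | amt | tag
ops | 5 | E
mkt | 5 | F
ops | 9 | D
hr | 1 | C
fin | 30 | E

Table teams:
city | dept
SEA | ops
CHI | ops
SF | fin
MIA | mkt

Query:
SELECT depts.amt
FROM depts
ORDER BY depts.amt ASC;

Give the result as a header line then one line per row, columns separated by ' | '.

After SELECT (3 rows):
depts.amt
2
5
8
After ORDER BY (3 rows):
depts.amt
2
5
8

== RESULT ==
depts.amt
2
5
8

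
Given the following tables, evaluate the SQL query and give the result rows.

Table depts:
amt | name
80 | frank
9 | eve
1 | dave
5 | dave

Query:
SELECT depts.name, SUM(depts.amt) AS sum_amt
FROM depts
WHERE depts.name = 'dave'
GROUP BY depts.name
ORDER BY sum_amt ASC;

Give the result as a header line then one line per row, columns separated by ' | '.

After WHERE (2 rows):
depts.amt | depts.name
1 | dave
5 | dave
After GROUP BY (1 rows):
depts.name | sum_amt
dave | 6
After ORDER BY (1 rows):
depts.name | sum_amt
dave | 6

== RESULT ==
depts.name | sum_amt
dave | 6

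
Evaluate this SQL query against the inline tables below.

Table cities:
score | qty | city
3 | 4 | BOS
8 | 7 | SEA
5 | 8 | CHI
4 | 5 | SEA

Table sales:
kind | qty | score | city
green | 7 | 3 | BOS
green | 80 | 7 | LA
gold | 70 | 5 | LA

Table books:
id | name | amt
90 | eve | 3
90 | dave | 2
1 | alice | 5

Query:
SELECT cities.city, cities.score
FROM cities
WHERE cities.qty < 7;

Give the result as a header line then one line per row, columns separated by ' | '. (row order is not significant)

== RESULT ==
cities.city | cities.score
BOS | 3
SEA | 4

Derivation:
After WHERE (2 rows):
cities.score | cities.qty | cities.city
3 | 4 | BOS
4 | 5 | SEA
After SELECT (2 rows):
cities.city | cities.score
BOS | 3
SEA | 4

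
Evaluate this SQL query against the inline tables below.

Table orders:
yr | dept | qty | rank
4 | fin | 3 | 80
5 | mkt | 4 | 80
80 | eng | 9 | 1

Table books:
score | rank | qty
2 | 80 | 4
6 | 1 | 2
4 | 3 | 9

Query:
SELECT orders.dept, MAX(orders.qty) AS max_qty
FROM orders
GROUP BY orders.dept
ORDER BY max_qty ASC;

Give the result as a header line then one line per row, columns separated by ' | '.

After GROUP BY (3 rows):
orders.dept | max_qty
fin | 3
mkt | 4
eng | 9
After ORDER BY (3 rows):
orders.dept | max_qty
fin | 3
mkt | 4
eng | 9

== RESULT ==
orders.dept | max_qty
fin | 3
mkt | 4
eng | 9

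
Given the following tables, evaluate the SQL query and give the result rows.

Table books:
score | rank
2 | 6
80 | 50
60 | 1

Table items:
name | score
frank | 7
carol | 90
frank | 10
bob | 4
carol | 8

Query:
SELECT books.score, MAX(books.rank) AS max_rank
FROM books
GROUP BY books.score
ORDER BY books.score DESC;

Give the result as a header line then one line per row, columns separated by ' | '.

After GROUP BY (3 rows):
books.score | max_rank
2 | 6
80 | 50
60 | 1
After ORDER BY (3 rows):
books.score | max_rank
80 | 50
60 | 1
2 | 6

== RESULT ==
books.score | max_rank
80 | 50
60 | 1
2 | 6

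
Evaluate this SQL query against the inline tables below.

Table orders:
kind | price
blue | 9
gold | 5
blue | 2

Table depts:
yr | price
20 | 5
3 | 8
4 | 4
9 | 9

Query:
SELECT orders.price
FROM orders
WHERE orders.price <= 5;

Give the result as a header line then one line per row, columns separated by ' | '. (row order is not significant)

After WHERE (2 rows):
orders.kind | orders.price
gold | 5
blue | 2
After SELECT (2 rows):
orders.price
5
2

== RESULT ==
orders.price
5
2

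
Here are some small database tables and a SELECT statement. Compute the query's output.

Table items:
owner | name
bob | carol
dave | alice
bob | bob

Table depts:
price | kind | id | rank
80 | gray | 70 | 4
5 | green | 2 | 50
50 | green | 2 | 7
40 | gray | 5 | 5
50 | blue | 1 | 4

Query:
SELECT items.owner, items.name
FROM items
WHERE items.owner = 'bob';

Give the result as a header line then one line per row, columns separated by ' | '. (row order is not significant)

== RESULT ==
items.owner | items.name
bob | carol
bob | bob

Derivation:
After WHERE (2 rows):
items.owner | items.name
bob | carol
bob | bob
After SELECT (2 rows):
items.owner | items.name
bob | carol
bob | bob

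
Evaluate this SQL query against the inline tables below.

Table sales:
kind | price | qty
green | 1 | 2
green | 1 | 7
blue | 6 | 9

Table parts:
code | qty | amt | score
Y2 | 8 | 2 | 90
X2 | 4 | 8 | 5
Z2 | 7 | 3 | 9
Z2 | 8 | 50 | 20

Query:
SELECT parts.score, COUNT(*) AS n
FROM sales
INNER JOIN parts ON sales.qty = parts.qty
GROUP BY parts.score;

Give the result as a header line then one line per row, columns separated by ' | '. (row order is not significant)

== RESULT ==
parts.score | n
9 | 1

Derivation:
After JOIN parts (1 rows):
sales.kind | sales.price | sales.qty | parts.code | parts.qty | parts.amt | parts.score
green | 1 | 7 | Z2 | 7 | 3 | 9
After GROUP BY (1 rows):
parts.score | n
9 | 1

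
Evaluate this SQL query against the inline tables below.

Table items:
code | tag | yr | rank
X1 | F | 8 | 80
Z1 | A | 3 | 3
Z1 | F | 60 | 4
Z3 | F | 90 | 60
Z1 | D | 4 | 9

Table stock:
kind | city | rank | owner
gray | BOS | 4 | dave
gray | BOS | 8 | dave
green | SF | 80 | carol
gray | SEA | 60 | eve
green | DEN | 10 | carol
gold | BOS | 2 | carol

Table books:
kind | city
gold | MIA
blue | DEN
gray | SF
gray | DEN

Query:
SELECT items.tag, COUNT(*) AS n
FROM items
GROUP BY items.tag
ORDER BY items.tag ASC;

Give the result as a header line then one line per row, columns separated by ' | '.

After GROUP BY (3 rows):
items.tag | n
F | 3
A | 1
D | 1
After ORDER BY (3 rows):
items.tag | n
A | 1
D | 1
F | 3

== RESULT ==
items.tag | n
A | 1
D | 1
F | 3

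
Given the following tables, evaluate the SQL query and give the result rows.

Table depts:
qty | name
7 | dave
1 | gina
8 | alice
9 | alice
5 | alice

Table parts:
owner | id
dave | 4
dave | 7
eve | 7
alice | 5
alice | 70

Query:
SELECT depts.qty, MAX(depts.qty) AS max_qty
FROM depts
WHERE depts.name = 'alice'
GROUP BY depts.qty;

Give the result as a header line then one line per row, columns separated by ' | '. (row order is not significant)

After WHERE (3 rows):
depts.qty | depts.name
8 | alice
9 | alice
5 | alice
After GROUP BY (3 rows):
depts.qty | max_qty
8 | 8
9 | 9
5 | 5

== RESULT ==
depts.qty | max_qty
8 | 8
9 | 9
5 | 5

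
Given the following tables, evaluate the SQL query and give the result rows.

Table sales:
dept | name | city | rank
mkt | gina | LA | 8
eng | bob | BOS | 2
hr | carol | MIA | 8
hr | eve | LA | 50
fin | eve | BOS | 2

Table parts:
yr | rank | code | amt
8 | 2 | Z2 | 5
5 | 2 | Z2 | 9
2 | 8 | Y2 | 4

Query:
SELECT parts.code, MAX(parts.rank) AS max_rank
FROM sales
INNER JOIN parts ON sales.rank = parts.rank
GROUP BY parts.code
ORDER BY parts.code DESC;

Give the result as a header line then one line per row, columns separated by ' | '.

== RESULT ==
parts.code | max_rank
Z2 | 2
Y2 | 8

Derivation:
After JOIN parts (6 rows):
sales.dept | sales.name | sales.city | sales.rank | parts.yr | parts.rank | parts.code | parts.amt
mkt | gina | LA | 8 | 2 | 8 | Y2 | 4
eng | bob | BOS | 2 | 8 | 2 | Z2 | 5
eng | bob | BOS | 2 | 5 | 2 | Z2 | 9
hr | carol | MIA | 8 | 2 | 8 | Y2 | 4
fin | eve | BOS | 2 | 8 | 2 | Z2 | 5
fin | eve | BOS | 2 | 5 | 2 | Z2 | 9
After GROUP BY (2 rows):
parts.code | max_rank
Y2 | 8
Z2 | 2
After ORDER BY (2 rows):
parts.code | max_rank
Z2 | 2
Y2 | 8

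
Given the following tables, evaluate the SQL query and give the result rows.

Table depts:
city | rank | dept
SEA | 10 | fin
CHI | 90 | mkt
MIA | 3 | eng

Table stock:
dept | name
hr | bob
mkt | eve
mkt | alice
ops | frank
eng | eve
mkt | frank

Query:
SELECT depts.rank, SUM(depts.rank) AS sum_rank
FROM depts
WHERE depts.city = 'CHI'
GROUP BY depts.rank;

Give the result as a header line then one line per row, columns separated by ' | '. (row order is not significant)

After WHERE (1 rows):
depts.city | depts.rank | depts.dept
CHI | 90 | mkt
After GROUP BY (1 rows):
depts.rank | sum_rank
90 | 90

== RESULT ==
depts.rank | sum_rank
90 | 90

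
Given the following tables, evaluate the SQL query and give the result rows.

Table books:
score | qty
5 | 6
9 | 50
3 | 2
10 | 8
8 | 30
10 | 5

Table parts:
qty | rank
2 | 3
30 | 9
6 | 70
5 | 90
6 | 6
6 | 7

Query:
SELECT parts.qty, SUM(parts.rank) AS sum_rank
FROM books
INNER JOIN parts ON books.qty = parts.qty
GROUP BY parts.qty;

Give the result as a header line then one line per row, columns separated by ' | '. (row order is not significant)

== RESULT ==
parts.qty | sum_rank
6 | 83
2 | 3
30 | 9
5 | 90

Derivation:
After JOIN parts (6 rows):
books.score | books.qty | parts.qty | parts.rank
5 | 6 | 6 | 70
5 | 6 | 6 | 6
5 | 6 | 6 | 7
3 | 2 | 2 | 3
8 | 30 | 30 | 9
10 | 5 | 5 | 90
After GROUP BY (4 rows):
parts.qty | sum_rank
6 | 83
2 | 3
30 | 9
5 | 90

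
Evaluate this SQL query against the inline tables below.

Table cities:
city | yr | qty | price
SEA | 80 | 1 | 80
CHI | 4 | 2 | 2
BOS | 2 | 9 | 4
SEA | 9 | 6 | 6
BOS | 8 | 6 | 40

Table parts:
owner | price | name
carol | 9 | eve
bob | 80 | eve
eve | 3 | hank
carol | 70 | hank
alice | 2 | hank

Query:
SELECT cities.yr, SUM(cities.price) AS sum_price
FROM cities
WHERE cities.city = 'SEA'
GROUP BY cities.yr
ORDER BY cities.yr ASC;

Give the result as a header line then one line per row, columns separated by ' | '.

After WHERE (2 rows):
cities.city | cities.yr | cities.qty | cities.price
SEA | 80 | 1 | 80
SEA | 9 | 6 | 6
After GROUP BY (2 rows):
cities.yr | sum_price
80 | 80
9 | 6
After ORDER BY (2 rows):
cities.yr | sum_price
9 | 6
80 | 80

== RESULT ==
cities.yr | sum_price
9 | 6
80 | 80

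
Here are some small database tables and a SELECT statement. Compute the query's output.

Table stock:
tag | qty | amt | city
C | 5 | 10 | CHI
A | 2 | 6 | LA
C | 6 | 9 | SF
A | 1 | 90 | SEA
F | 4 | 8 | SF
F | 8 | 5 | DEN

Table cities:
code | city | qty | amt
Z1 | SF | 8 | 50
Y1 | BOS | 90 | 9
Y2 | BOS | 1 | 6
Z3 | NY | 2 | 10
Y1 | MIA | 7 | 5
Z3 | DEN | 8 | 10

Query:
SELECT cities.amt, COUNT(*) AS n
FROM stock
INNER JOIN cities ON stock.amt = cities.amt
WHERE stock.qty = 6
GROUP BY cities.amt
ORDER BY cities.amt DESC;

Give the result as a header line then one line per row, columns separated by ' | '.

== RESULT ==
cities.amt | n
9 | 1

Derivation:
After JOIN cities (5 rows):
stock.tag | stock.qty | stock.amt | stock.city | cities.code | cities.city | cities.qty | cities.amt
C | 5 | 10 | CHI | Z3 | NY | 2 | 10
C | 5 | 10 | CHI | Z3 | DEN | 8 | 10
A | 2 | 6 | LA | Y2 | BOS | 1 | 6
C | 6 | 9 | SF | Y1 | BOS | 90 | 9
F | 8 | 5 | DEN | Y1 | MIA | 7 | 5
After WHERE (1 rows):
stock.tag | stock.qty | stock.amt | stock.city | cities.code | cities.city | cities.qty | cities.amt
C | 6 | 9 | SF | Y1 | BOS | 90 | 9
After GROUP BY (1 rows):
cities.amt | n
9 | 1
After ORDER BY (1 rows):
cities.amt | n
9 | 1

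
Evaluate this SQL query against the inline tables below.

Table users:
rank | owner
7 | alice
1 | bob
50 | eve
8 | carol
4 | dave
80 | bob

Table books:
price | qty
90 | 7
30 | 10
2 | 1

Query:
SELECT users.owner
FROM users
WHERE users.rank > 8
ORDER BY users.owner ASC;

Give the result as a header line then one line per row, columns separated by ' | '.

After WHERE (2 rows):
users.rank | users.owner
50 | eve
80 | bob
After SELECT (2 rows):
users.owner
eve
bob
After ORDER BY (2 rows):
users.owner
bob
eve

== RESULT ==
users.owner
bob
eve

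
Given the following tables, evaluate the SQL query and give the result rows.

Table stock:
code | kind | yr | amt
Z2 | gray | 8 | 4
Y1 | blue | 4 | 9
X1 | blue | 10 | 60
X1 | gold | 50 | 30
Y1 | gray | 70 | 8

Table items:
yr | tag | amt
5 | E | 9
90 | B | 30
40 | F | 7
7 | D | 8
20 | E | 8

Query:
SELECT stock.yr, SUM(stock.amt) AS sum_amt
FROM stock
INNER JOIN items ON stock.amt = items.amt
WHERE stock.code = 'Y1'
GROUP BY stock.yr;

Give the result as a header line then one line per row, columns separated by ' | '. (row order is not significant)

== RESULT ==
stock.yr | sum_amt
4 | 9
70 | 16

Derivation:
After JOIN items (4 rows):
stock.code | stock.kind | stock.yr | stock.amt | items.yr | items.tag | items.amt
Y1 | blue | 4 | 9 | 5 | E | 9
X1 | gold | 50 | 30 | 90 | B | 30
Y1 | gray | 70 | 8 | 7 | D | 8
Y1 | gray | 70 | 8 | 20 | E | 8
After WHERE (3 rows):
stock.code | stock.kind | stock.yr | stock.amt | items.yr | items.tag | items.amt
Y1 | blue | 4 | 9 | 5 | E | 9
Y1 | gray | 70 | 8 | 7 | D | 8
Y1 | gray | 70 | 8 | 20 | E | 8
After GROUP BY (2 rows):
stock.yr | sum_amt
4 | 9
70 | 16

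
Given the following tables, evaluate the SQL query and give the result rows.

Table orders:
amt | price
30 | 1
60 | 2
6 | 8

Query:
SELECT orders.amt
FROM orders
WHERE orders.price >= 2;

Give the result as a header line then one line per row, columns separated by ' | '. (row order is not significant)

== RESULT ==
orders.amt
60
6

Derivation:
After WHERE (2 rows):
orders.amt | orders.price
60 | 2
6 | 8
After SELECT (2 rows):
orders.amt
60
6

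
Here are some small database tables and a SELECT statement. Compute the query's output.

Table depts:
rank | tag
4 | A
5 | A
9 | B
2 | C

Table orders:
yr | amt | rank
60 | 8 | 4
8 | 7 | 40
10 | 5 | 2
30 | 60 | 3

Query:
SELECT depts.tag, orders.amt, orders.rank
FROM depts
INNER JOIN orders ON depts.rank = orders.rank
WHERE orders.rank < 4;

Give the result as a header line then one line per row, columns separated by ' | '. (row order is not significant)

After JOIN orders (2 rows):
depts.rank | depts.tag | orders.yr | orders.amt | orders.rank
4 | A | 60 | 8 | 4
2 | C | 10 | 5 | 2
After WHERE (1 rows):
depts.rank | depts.tag | orders.yr | orders.amt | orders.rank
2 | C | 10 | 5 | 2
After SELECT (1 rows):
depts.tag | orders.amt | orders.rank
C | 5 | 2

== RESULT ==
depts.tag | orders.amt | orders.rank
C | 5 | 2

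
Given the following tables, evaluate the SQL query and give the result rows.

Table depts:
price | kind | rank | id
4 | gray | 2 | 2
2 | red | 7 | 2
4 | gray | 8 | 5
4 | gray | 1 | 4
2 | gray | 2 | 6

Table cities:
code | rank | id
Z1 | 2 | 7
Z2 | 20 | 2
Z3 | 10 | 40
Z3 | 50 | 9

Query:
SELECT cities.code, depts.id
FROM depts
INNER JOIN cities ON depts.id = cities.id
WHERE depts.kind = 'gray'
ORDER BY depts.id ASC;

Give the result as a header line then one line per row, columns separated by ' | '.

== RESULT ==
cities.code | depts.id
Z2 | 2

Derivation:
After JOIN cities (2 rows):
depts.price | depts.kind | depts.rank | depts.id | cities.code | cities.rank | cities.id
4 | gray | 2 | 2 | Z2 | 20 | 2
2 | red | 7 | 2 | Z2 | 20 | 2
After WHERE (1 rows):
depts.price | depts.kind | depts.rank | depts.id | cities.code | cities.rank | cities.id
4 | gray | 2 | 2 | Z2 | 20 | 2
After SELECT (1 rows):
cities.code | depts.id
Z2 | 2
After ORDER BY (1 rows):
cities.code | depts.id
Z2 | 2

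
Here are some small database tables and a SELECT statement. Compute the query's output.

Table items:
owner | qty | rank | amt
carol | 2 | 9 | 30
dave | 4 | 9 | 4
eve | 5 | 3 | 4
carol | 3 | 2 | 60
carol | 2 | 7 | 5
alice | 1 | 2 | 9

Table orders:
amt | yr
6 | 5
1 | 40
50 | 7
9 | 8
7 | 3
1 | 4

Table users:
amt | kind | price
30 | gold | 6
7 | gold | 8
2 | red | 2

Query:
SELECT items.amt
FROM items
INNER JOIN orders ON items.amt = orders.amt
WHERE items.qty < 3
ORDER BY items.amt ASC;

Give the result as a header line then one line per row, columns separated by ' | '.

== RESULT ==
items.amt
9

Derivation:
After JOIN orders (1 rows):
items.owner | items.qty | items.rank | items.amt | orders.amt | orders.yr
alice | 1 | 2 | 9 | 9 | 8
After WHERE (1 rows):
items.owner | items.qty | items.rank | items.amt | orders.amt | orders.yr
alice | 1 | 2 | 9 | 9 | 8
After SELECT (1 rows):
items.amt
9
After ORDER BY (1 rows):
items.amt
9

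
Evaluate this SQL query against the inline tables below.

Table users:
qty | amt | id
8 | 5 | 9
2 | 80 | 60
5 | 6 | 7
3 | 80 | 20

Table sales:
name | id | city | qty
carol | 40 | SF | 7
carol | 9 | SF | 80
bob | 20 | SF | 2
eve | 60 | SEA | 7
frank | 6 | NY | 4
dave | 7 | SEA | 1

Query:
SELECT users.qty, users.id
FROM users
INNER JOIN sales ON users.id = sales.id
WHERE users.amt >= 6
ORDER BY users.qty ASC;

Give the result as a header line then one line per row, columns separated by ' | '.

After JOIN sales (4 rows):
users.qty | users.amt | users.id | sales.name | sales.id | sales.city | sales.qty
8 | 5 | 9 | carol | 9 | SF | 80
2 | 80 | 60 | eve | 60 | SEA | 7
5 | 6 | 7 | dave | 7 | SEA | 1
3 | 80 | 20 | bob | 20 | SF | 2
After WHERE (3 rows):
users.qty | users.amt | users.id | sales.name | sales.id | sales.city | sales.qty
2 | 80 | 60 | eve | 60 | SEA | 7
5 | 6 | 7 | dave | 7 | SEA | 1
3 | 80 | 20 | bob | 20 | SF | 2
After SELECT (3 rows):
users.qty | users.id
2 | 60
5 | 7
3 | 20
After ORDER BY (3 rows):
users.qty | users.id
2 | 60
3 | 20
5 | 7

== RESULT ==
users.qty | users.id
2 | 60
3 | 20
5 | 7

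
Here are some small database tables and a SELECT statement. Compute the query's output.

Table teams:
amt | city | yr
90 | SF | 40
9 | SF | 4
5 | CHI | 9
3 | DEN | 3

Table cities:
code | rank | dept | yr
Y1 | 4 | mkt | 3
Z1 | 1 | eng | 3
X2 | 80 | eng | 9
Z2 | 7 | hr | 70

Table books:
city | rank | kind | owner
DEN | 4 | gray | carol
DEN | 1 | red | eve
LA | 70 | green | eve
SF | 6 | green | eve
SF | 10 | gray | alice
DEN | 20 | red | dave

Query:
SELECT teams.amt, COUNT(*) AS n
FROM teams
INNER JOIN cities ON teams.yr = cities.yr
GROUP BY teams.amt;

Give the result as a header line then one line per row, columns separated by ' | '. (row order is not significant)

== RESULT ==
teams.amt | n
5 | 1
3 | 2

Derivation:
After JOIN cities (3 rows):
teams.amt | teams.city | teams.yr | cities.code | cities.rank | cities.dept | cities.yr
5 | CHI | 9 | X2 | 80 | eng | 9
3 | DEN | 3 | Y1 | 4 | mkt | 3
3 | DEN | 3 | Z1 | 1 | eng | 3
After GROUP BY (2 rows):
teams.amt | n
5 | 1
3 | 2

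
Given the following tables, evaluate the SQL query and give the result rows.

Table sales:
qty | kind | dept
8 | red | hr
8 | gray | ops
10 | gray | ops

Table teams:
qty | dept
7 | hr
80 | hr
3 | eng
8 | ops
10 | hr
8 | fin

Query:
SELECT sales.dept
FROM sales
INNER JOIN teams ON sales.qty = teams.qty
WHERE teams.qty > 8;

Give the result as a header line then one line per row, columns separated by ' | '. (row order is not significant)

== RESULT ==
sales.dept
ops

Derivation:
After JOIN teams (5 rows):
sales.qty | sales.kind | sales.dept | teams.qty | teams.dept
8 | red | hr | 8 | ops
8 | red | hr | 8 | fin
8 | gray | ops | 8 | ops
8 | gray | ops | 8 | fin
10 | gray | ops | 10 | hr
After WHERE (1 rows):
sales.qty | sales.kind | sales.dept | teams.qty | teams.dept
10 | gray | ops | 10 | hr
After SELECT (1 rows):
sales.dept
ops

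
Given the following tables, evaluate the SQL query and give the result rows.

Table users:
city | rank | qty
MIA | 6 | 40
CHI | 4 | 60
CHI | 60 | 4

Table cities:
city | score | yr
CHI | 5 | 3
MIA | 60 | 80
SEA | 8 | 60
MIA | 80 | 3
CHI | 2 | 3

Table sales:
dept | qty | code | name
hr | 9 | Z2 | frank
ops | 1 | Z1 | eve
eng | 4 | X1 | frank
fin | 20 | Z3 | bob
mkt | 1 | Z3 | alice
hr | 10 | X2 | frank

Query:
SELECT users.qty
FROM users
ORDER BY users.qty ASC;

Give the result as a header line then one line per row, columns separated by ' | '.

After SELECT (3 rows):
users.qty
40
60
4
After ORDER BY (3 rows):
users.qty
4
40
60

== RESULT ==
users.qty
4
40
60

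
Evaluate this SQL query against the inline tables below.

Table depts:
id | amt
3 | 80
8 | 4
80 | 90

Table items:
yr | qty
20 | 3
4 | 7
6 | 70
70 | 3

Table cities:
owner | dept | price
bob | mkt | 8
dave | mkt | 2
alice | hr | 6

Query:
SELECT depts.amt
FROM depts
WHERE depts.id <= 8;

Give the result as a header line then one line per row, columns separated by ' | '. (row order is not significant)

== RESULT ==
depts.amt
80
4

Derivation:
After WHERE (2 rows):
depts.id | depts.amt
3 | 80
8 | 4
After SELECT (2 rows):
depts.amt
80
4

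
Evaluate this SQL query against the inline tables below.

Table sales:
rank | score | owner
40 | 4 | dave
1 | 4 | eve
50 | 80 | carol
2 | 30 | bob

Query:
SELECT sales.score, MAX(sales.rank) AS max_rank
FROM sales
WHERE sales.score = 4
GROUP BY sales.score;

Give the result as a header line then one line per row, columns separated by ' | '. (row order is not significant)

After WHERE (2 rows):
sales.rank | sales.score | sales.owner
40 | 4 | dave
1 | 4 | eve
After GROUP BY (1 rows):
sales.score | max_rank
4 | 40

== RESULT ==
sales.score | max_rank
4 | 40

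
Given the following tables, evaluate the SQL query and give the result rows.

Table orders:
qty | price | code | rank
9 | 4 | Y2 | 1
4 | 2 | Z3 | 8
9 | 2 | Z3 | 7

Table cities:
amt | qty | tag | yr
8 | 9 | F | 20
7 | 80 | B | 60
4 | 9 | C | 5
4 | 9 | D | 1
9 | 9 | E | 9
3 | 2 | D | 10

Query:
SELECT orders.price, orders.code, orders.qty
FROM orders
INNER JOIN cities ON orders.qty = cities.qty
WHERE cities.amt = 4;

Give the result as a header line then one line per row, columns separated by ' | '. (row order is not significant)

After JOIN cities (8 rows):
orders.qty | orders.price | orders.code | orders.rank | cities.amt | cities.qty | cities.tag | cities.yr
9 | 4 | Y2 | 1 | 8 | 9 | F | 20
9 | 4 | Y2 | 1 | 4 | 9 | C | 5
9 | 4 | Y2 | 1 | 4 | 9 | D | 1
9 | 4 | Y2 | 1 | 9 | 9 | E | 9
9 | 2 | Z3 | 7 | 8 | 9 | F | 20
9 | 2 | Z3 | 7 | 4 | 9 | C | 5
9 | 2 | Z3 | 7 | 4 | 9 | D | 1
9 | 2 | Z3 | 7 | 9 | 9 | E | 9
After WHERE (4 rows):
orders.qty | orders.price | orders.code | orders.rank | cities.amt | cities.qty | cities.tag | cities.yr
9 | 4 | Y2 | 1 | 4 | 9 | C | 5
9 | 4 | Y2 | 1 | 4 | 9 | D | 1
9 | 2 | Z3 | 7 | 4 | 9 | C | 5
9 | 2 | Z3 | 7 | 4 | 9 | D | 1
After SELECT (4 rows):
orders.price | orders.code | orders.qty
4 | Y2 | 9
4 | Y2 | 9
2 | Z3 | 9
2 | Z3 | 9

== RESULT ==
orders.price | orders.code | orders.qty
4 | Y2 | 9
4 | Y2 | 9
2 | Z3 | 9
2 | Z3 | 9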